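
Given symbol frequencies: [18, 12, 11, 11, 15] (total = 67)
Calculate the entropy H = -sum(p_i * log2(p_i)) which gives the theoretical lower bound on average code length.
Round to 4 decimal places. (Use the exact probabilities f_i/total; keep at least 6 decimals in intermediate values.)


Per-symbol terms -p_i * log2(p_i) with p_i = f_i/67:
  p = 18/67 = 0.268657: log2(p) = -1.896164, -p*log2(p) = 0.509417
  p = 12/67 = 0.179104: log2(p) = -2.481127, -p*log2(p) = 0.444381
  p = 11/67 = 0.164179: log2(p) = -2.606658, -p*log2(p) = 0.427959
  p = 11/67 = 0.164179: log2(p) = -2.606658, -p*log2(p) = 0.427959
  p = 15/67 = 0.223881: log2(p) = -2.159199, -p*log2(p) = 0.483403
H = 0.509417 + 0.444381 + 0.427959 + 0.427959 + 0.483403 = 2.293119

H = 2.2931 bits/symbol


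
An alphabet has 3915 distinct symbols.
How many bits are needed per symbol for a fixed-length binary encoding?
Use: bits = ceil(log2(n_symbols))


log2(3915) = 11.9348
Bracket: 2^11 = 2048 < 3915 <= 2^12 = 4096
So ceil(log2(3915)) = 12

bits = ceil(log2(3915)) = ceil(11.9348) = 12 bits


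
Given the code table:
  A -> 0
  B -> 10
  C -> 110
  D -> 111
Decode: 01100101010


Decoding:
0 -> A
110 -> C
0 -> A
10 -> B
10 -> B
10 -> B


Result: ACABBB


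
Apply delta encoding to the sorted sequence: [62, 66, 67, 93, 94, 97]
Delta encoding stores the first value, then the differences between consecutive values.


First value: 62
Deltas:
  66 - 62 = 4
  67 - 66 = 1
  93 - 67 = 26
  94 - 93 = 1
  97 - 94 = 3


Delta encoded: [62, 4, 1, 26, 1, 3]


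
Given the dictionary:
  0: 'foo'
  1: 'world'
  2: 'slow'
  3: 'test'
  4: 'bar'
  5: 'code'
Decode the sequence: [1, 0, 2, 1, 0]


Look up each index in the dictionary:
  1 -> 'world'
  0 -> 'foo'
  2 -> 'slow'
  1 -> 'world'
  0 -> 'foo'

Decoded: "world foo slow world foo"


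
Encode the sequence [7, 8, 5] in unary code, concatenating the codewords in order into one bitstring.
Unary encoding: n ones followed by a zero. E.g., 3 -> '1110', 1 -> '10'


Encode each number as n ones followed by a terminating 0:
  7 -> 11111110 (8 bits)
  8 -> 111111110 (9 bits)
  5 -> 111110 (6 bits)
Total length = 8 + 9 + 6 = 23 bits.

Unary([7, 8, 5]) = 11111110111111110111110 (23 bits)


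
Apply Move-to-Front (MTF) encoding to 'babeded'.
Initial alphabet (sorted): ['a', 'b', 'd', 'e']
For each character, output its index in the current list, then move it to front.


MTF encoding:
'b': index 1 in ['a', 'b', 'd', 'e'] -> ['b', 'a', 'd', 'e']
'a': index 1 in ['b', 'a', 'd', 'e'] -> ['a', 'b', 'd', 'e']
'b': index 1 in ['a', 'b', 'd', 'e'] -> ['b', 'a', 'd', 'e']
'e': index 3 in ['b', 'a', 'd', 'e'] -> ['e', 'b', 'a', 'd']
'd': index 3 in ['e', 'b', 'a', 'd'] -> ['d', 'e', 'b', 'a']
'e': index 1 in ['d', 'e', 'b', 'a'] -> ['e', 'd', 'b', 'a']
'd': index 1 in ['e', 'd', 'b', 'a'] -> ['d', 'e', 'b', 'a']


Output: [1, 1, 1, 3, 3, 1, 1]


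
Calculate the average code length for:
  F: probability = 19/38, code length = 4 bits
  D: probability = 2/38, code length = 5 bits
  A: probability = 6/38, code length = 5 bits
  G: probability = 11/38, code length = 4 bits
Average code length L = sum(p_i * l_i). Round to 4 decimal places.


Weighted contributions p_i * l_i:
  F: (19/38) * 4 = 76/38
  D: (2/38) * 5 = 10/38
  A: (6/38) * 5 = 30/38
  G: (11/38) * 4 = 44/38
Sum = (76 + 10 + 30 + 44)/38 = 160/38

L = 160/38 = 4.2105 bits/symbol


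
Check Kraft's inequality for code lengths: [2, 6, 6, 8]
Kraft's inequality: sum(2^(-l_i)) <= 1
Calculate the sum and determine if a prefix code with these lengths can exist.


Sum = 2^(-2) + 2^(-6) + 2^(-6) + 2^(-8)
    = 0.25 + 0.015625 + 0.015625 + 0.00390625
    = 73/256 = 0.28515625
Since 0.28515625 <= 1, Kraft's inequality IS satisfied.
A prefix code with these lengths CAN exist.

Kraft sum = 0.28515625. Satisfied.


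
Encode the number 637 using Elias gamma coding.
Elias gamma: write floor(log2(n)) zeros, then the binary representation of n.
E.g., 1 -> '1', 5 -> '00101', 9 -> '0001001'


num_bits = floor(log2(637)) + 1 = 10
leading_zeros = num_bits - 1 = 9
binary(637) = 1001111101

Elias gamma(637) = '000000000' + '1001111101' = 0000000001001111101 (19 bits)


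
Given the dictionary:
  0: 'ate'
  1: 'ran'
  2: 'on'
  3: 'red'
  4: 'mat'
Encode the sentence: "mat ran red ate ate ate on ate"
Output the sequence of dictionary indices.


Look up each word in the dictionary:
  'mat' -> 4
  'ran' -> 1
  'red' -> 3
  'ate' -> 0
  'ate' -> 0
  'ate' -> 0
  'on' -> 2
  'ate' -> 0

Encoded: [4, 1, 3, 0, 0, 0, 2, 0]


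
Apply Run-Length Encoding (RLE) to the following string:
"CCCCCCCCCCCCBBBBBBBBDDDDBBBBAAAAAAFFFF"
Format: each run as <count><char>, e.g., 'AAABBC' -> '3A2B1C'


Scanning runs left to right:
  i=0: run of 'C' x 12 -> '12C'
  i=12: run of 'B' x 8 -> '8B'
  i=20: run of 'D' x 4 -> '4D'
  i=24: run of 'B' x 4 -> '4B'
  i=28: run of 'A' x 6 -> '6A'
  i=34: run of 'F' x 4 -> '4F'

RLE = 12C8B4D4B6A4F


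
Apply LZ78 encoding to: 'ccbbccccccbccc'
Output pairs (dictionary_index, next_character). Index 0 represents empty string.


LZ78 encoding steps:
Dictionary: {0: ''}
Step 1: w='' (idx 0), next='c' -> output (0, 'c'), add 'c' as idx 1
Step 2: w='c' (idx 1), next='b' -> output (1, 'b'), add 'cb' as idx 2
Step 3: w='' (idx 0), next='b' -> output (0, 'b'), add 'b' as idx 3
Step 4: w='c' (idx 1), next='c' -> output (1, 'c'), add 'cc' as idx 4
Step 5: w='cc' (idx 4), next='c' -> output (4, 'c'), add 'ccc' as idx 5
Step 6: w='cb' (idx 2), next='c' -> output (2, 'c'), add 'cbc' as idx 6
Step 7: w='cc' (idx 4), end of input -> output (4, '')


Encoded: [(0, 'c'), (1, 'b'), (0, 'b'), (1, 'c'), (4, 'c'), (2, 'c'), (4, '')]


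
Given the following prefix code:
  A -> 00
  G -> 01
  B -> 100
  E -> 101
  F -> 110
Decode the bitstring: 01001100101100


Decoding step by step:
Bits 01 -> G
Bits 00 -> A
Bits 110 -> F
Bits 01 -> G
Bits 01 -> G
Bits 100 -> B


Decoded message: GAFGGB


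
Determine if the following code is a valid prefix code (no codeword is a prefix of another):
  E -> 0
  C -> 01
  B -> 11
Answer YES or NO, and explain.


Checking each pair (does one codeword prefix another?):
  E='0' vs C='01': prefix -- VIOLATION

NO -- this is NOT a valid prefix code. E (0) is a prefix of C (01).


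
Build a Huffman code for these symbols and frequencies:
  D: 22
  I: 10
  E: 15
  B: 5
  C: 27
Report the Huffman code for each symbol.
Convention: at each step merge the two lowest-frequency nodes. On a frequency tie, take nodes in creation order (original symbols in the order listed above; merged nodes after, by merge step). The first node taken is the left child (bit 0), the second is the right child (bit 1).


Huffman tree construction:
Step 1: Merge B(5) + I(10) = 15
Step 2: Merge E(15) + (B+I)(15) = 30
Step 3: Merge D(22) + C(27) = 49
Step 4: Merge (E+(B+I))(30) + (D+C)(49) = 79
Read each symbol's code off the tree from the root (left child = 0, right child = 1).

Codes:
  D: 10 (length 2)
  I: 011 (length 3)
  E: 00 (length 2)
  B: 010 (length 3)
  C: 11 (length 2)
Average code length: 173/79 = 2.1899 bits/symbol


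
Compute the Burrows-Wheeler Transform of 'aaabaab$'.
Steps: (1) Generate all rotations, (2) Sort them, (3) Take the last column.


Rotations (sorted):
  0: $aaabaab -> last char: b
  1: aaabaab$ -> last char: $
  2: aab$aaab -> last char: b
  3: aabaab$a -> last char: a
  4: ab$aaaba -> last char: a
  5: abaab$aa -> last char: a
  6: b$aaabaa -> last char: a
  7: baab$aaa -> last char: a


BWT = b$baaaaa


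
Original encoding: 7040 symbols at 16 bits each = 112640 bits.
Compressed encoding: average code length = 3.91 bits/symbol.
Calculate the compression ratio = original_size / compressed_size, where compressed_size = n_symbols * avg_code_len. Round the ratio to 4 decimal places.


original_size = n_symbols * orig_bits = 7040 * 16 = 112640 bits
compressed_size = n_symbols * avg_code_len = 7040 * 3.91 = 27526.4 bits
ratio = original_size / compressed_size = 112640 / 27526.4 = 4.0921

Compression ratio = 4.0921


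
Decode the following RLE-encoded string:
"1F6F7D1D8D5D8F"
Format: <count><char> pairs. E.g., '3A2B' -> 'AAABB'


Expanding each <count><char> pair:
  1F -> 'F'
  6F -> 'FFFFFF'
  7D -> 'DDDDDDD'
  1D -> 'D'
  8D -> 'DDDDDDDD'
  5D -> 'DDDDD'
  8F -> 'FFFFFFFF'

Decoded = FFFFFFFDDDDDDDDDDDDDDDDDDDDDFFFFFFFF


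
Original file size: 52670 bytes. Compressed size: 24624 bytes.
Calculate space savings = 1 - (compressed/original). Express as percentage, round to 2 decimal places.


ratio = compressed/original = 24624/52670 = 0.467515
savings = 1 - ratio = 1 - 0.467515 = 0.532485
as a percentage: 0.532485 * 100 = 53.25%

Space savings = 1 - 24624/52670 = 53.25%


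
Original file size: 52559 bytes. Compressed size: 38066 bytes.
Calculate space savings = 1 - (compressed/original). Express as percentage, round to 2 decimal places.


ratio = compressed/original = 38066/52559 = 0.724253
savings = 1 - ratio = 1 - 0.724253 = 0.275747
as a percentage: 0.275747 * 100 = 27.57%

Space savings = 1 - 38066/52559 = 27.57%


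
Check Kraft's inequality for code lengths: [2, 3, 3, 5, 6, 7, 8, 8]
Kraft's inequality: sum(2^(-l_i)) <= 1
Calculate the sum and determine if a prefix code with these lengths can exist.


Sum = 2^(-2) + 2^(-3) + 2^(-3) + 2^(-5) + 2^(-6) + 2^(-7) + 2^(-8) + 2^(-8)
    = 0.25 + 0.125 + 0.125 + 0.03125 + 0.015625 + 0.0078125 + 0.00390625 + 0.00390625
    = 144/256 = 0.5625
Since 0.5625 <= 1, Kraft's inequality IS satisfied.
A prefix code with these lengths CAN exist.

Kraft sum = 0.5625. Satisfied.


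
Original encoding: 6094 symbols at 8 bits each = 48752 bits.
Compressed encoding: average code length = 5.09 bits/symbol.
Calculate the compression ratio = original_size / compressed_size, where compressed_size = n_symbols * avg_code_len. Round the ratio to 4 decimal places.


original_size = n_symbols * orig_bits = 6094 * 8 = 48752 bits
compressed_size = n_symbols * avg_code_len = 6094 * 5.09 = 31018.46 bits
ratio = original_size / compressed_size = 48752 / 31018.46 = 1.5717

Compression ratio = 1.5717


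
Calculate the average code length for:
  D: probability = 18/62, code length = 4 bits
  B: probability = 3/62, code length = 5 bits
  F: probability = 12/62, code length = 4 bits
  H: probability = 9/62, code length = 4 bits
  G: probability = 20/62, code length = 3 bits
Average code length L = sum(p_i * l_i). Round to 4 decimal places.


Weighted contributions p_i * l_i:
  D: (18/62) * 4 = 72/62
  B: (3/62) * 5 = 15/62
  F: (12/62) * 4 = 48/62
  H: (9/62) * 4 = 36/62
  G: (20/62) * 3 = 60/62
Sum = (72 + 15 + 48 + 36 + 60)/62 = 231/62

L = 231/62 = 3.7258 bits/symbol


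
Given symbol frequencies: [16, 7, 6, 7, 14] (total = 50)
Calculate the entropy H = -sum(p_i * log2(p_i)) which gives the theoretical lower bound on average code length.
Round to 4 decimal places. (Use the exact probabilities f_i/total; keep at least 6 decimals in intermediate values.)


Per-symbol terms -p_i * log2(p_i) with p_i = f_i/50:
  p = 16/50 = 0.320000: log2(p) = -1.643856, -p*log2(p) = 0.526034
  p = 7/50 = 0.140000: log2(p) = -2.836501, -p*log2(p) = 0.397110
  p = 6/50 = 0.120000: log2(p) = -3.058894, -p*log2(p) = 0.367067
  p = 7/50 = 0.140000: log2(p) = -2.836501, -p*log2(p) = 0.397110
  p = 14/50 = 0.280000: log2(p) = -1.836501, -p*log2(p) = 0.514220
H = 0.526034 + 0.397110 + 0.367067 + 0.397110 + 0.514220 = 2.201541

H = 2.2015 bits/symbol


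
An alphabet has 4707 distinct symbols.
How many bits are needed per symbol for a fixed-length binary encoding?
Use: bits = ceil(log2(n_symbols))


log2(4707) = 12.2006
Bracket: 2^12 = 4096 < 4707 <= 2^13 = 8192
So ceil(log2(4707)) = 13

bits = ceil(log2(4707)) = ceil(12.2006) = 13 bits


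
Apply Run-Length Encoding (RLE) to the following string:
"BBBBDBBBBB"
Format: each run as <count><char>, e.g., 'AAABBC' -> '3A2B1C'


Scanning runs left to right:
  i=0: run of 'B' x 4 -> '4B'
  i=4: run of 'D' x 1 -> '1D'
  i=5: run of 'B' x 5 -> '5B'

RLE = 4B1D5B


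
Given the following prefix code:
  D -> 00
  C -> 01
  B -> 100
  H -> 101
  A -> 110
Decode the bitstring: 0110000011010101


Decoding step by step:
Bits 01 -> C
Bits 100 -> B
Bits 00 -> D
Bits 01 -> C
Bits 101 -> H
Bits 01 -> C
Bits 01 -> C


Decoded message: CBDCHCC


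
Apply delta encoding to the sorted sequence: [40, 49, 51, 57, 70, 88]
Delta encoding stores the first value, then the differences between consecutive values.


First value: 40
Deltas:
  49 - 40 = 9
  51 - 49 = 2
  57 - 51 = 6
  70 - 57 = 13
  88 - 70 = 18


Delta encoded: [40, 9, 2, 6, 13, 18]


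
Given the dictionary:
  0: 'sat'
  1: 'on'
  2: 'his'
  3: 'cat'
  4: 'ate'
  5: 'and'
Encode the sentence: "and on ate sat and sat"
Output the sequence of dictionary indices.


Look up each word in the dictionary:
  'and' -> 5
  'on' -> 1
  'ate' -> 4
  'sat' -> 0
  'and' -> 5
  'sat' -> 0

Encoded: [5, 1, 4, 0, 5, 0]


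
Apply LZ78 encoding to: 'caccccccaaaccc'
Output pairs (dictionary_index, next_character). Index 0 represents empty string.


LZ78 encoding steps:
Dictionary: {0: ''}
Step 1: w='' (idx 0), next='c' -> output (0, 'c'), add 'c' as idx 1
Step 2: w='' (idx 0), next='a' -> output (0, 'a'), add 'a' as idx 2
Step 3: w='c' (idx 1), next='c' -> output (1, 'c'), add 'cc' as idx 3
Step 4: w='cc' (idx 3), next='c' -> output (3, 'c'), add 'ccc' as idx 4
Step 5: w='c' (idx 1), next='a' -> output (1, 'a'), add 'ca' as idx 5
Step 6: w='a' (idx 2), next='a' -> output (2, 'a'), add 'aa' as idx 6
Step 7: w='ccc' (idx 4), end of input -> output (4, '')


Encoded: [(0, 'c'), (0, 'a'), (1, 'c'), (3, 'c'), (1, 'a'), (2, 'a'), (4, '')]


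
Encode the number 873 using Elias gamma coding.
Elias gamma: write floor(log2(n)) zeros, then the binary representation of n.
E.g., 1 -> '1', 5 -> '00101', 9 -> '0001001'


num_bits = floor(log2(873)) + 1 = 10
leading_zeros = num_bits - 1 = 9
binary(873) = 1101101001

Elias gamma(873) = '000000000' + '1101101001' = 0000000001101101001 (19 bits)


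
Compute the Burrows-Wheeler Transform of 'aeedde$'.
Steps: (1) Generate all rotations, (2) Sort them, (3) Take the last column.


Rotations (sorted):
  0: $aeedde -> last char: e
  1: aeedde$ -> last char: $
  2: dde$aee -> last char: e
  3: de$aeed -> last char: d
  4: e$aeedd -> last char: d
  5: edde$ae -> last char: e
  6: eedde$a -> last char: a


BWT = e$eddea


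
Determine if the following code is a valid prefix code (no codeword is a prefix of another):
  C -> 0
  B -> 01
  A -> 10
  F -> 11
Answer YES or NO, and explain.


Checking each pair (does one codeword prefix another?):
  C='0' vs B='01': prefix -- VIOLATION

NO -- this is NOT a valid prefix code. C (0) is a prefix of B (01).


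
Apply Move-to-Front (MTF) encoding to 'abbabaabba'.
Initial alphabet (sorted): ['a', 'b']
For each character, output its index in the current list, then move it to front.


MTF encoding:
'a': index 0 in ['a', 'b'] -> ['a', 'b']
'b': index 1 in ['a', 'b'] -> ['b', 'a']
'b': index 0 in ['b', 'a'] -> ['b', 'a']
'a': index 1 in ['b', 'a'] -> ['a', 'b']
'b': index 1 in ['a', 'b'] -> ['b', 'a']
'a': index 1 in ['b', 'a'] -> ['a', 'b']
'a': index 0 in ['a', 'b'] -> ['a', 'b']
'b': index 1 in ['a', 'b'] -> ['b', 'a']
'b': index 0 in ['b', 'a'] -> ['b', 'a']
'a': index 1 in ['b', 'a'] -> ['a', 'b']


Output: [0, 1, 0, 1, 1, 1, 0, 1, 0, 1]


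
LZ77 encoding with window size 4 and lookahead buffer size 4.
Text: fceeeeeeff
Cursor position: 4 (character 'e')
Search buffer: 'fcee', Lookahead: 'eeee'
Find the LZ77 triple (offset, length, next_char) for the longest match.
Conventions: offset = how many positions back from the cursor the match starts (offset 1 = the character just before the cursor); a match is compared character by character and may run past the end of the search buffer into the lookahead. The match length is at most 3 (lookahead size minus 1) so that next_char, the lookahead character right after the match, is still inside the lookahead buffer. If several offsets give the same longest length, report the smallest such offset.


Try each offset into the search buffer:
  offset=1 (pos 3, char 'e'): match length 3
  offset=2 (pos 2, char 'e'): match length 3
  offset=3 (pos 1, char 'c'): match length 0
  offset=4 (pos 0, char 'f'): match length 0
Longest match has length 3, found at offsets 1, 2; take the smallest, offset 1.
next_char = character at position 4 + 3 = 7 -> 'e'

Best match: offset=1, length=3 (matching 'eee' starting at position 3)
LZ77 triple: (1, 3, 'e')


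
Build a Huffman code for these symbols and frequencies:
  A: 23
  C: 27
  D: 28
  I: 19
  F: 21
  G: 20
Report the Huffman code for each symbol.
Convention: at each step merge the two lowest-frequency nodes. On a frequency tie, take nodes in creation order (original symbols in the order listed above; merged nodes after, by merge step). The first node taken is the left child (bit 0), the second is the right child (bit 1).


Huffman tree construction:
Step 1: Merge I(19) + G(20) = 39
Step 2: Merge F(21) + A(23) = 44
Step 3: Merge C(27) + D(28) = 55
Step 4: Merge (I+G)(39) + (F+A)(44) = 83
Step 5: Merge (C+D)(55) + ((I+G)+(F+A))(83) = 138
Read each symbol's code off the tree from the root (left child = 0, right child = 1).

Codes:
  A: 111 (length 3)
  C: 00 (length 2)
  D: 01 (length 2)
  I: 100 (length 3)
  F: 110 (length 3)
  G: 101 (length 3)
Average code length: 359/138 = 2.6014 bits/symbol


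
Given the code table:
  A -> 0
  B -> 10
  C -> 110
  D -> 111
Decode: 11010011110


Decoding:
110 -> C
10 -> B
0 -> A
111 -> D
10 -> B


Result: CBADB


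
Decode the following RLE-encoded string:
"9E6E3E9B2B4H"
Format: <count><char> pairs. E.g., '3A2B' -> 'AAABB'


Expanding each <count><char> pair:
  9E -> 'EEEEEEEEE'
  6E -> 'EEEEEE'
  3E -> 'EEE'
  9B -> 'BBBBBBBBB'
  2B -> 'BB'
  4H -> 'HHHH'

Decoded = EEEEEEEEEEEEEEEEEEBBBBBBBBBBBHHHH


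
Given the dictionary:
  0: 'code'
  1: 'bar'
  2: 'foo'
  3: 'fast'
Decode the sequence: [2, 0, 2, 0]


Look up each index in the dictionary:
  2 -> 'foo'
  0 -> 'code'
  2 -> 'foo'
  0 -> 'code'

Decoded: "foo code foo code"


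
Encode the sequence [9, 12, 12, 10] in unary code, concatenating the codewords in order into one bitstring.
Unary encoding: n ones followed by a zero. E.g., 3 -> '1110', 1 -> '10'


Encode each number as n ones followed by a terminating 0:
  9 -> 1111111110 (10 bits)
  12 -> 1111111111110 (13 bits)
  12 -> 1111111111110 (13 bits)
  10 -> 11111111110 (11 bits)
Total length = 10 + 13 + 13 + 11 = 47 bits.

Unary([9, 12, 12, 10]) = 11111111101111111111110111111111111011111111110 (47 bits)


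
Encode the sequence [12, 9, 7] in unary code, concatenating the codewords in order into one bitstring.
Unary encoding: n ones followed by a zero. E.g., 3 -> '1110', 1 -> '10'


Encode each number as n ones followed by a terminating 0:
  12 -> 1111111111110 (13 bits)
  9 -> 1111111110 (10 bits)
  7 -> 11111110 (8 bits)
Total length = 13 + 10 + 8 = 31 bits.

Unary([12, 9, 7]) = 1111111111110111111111011111110 (31 bits)


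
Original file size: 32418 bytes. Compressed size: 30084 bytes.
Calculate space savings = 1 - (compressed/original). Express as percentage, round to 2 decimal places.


ratio = compressed/original = 30084/32418 = 0.928003
savings = 1 - ratio = 1 - 0.928003 = 0.071997
as a percentage: 0.071997 * 100 = 7.2%

Space savings = 1 - 30084/32418 = 7.2%


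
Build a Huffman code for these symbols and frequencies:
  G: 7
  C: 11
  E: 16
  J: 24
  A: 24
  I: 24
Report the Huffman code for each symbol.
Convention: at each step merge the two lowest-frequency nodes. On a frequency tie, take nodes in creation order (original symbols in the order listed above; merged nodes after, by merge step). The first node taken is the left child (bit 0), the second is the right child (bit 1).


Huffman tree construction:
Step 1: Merge G(7) + C(11) = 18
Step 2: Merge E(16) + (G+C)(18) = 34
Step 3: Merge J(24) + A(24) = 48
Step 4: Merge I(24) + (E+(G+C))(34) = 58
Step 5: Merge (J+A)(48) + (I+(E+(G+C)))(58) = 106
Read each symbol's code off the tree from the root (left child = 0, right child = 1).

Codes:
  G: 1110 (length 4)
  C: 1111 (length 4)
  E: 110 (length 3)
  J: 00 (length 2)
  A: 01 (length 2)
  I: 10 (length 2)
Average code length: 264/106 = 2.4906 bits/symbol


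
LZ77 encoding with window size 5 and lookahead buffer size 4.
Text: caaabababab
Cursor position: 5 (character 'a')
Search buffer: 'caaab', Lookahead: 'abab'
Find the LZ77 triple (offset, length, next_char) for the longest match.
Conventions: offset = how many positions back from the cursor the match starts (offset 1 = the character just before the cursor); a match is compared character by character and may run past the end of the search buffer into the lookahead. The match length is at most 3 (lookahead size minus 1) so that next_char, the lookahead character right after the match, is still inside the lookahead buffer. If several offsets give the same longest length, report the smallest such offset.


Try each offset into the search buffer:
  offset=1 (pos 4, char 'b'): match length 0
  offset=2 (pos 3, char 'a'): match length 3
  offset=3 (pos 2, char 'a'): match length 1
  offset=4 (pos 1, char 'a'): match length 1
  offset=5 (pos 0, char 'c'): match length 0
Longest match has length 3 at offset 2.
next_char = character at position 5 + 3 = 8 -> 'b'

Best match: offset=2, length=3 (matching 'aba' starting at position 3)
LZ77 triple: (2, 3, 'b')


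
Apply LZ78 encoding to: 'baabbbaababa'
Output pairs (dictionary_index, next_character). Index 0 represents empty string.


LZ78 encoding steps:
Dictionary: {0: ''}
Step 1: w='' (idx 0), next='b' -> output (0, 'b'), add 'b' as idx 1
Step 2: w='' (idx 0), next='a' -> output (0, 'a'), add 'a' as idx 2
Step 3: w='a' (idx 2), next='b' -> output (2, 'b'), add 'ab' as idx 3
Step 4: w='b' (idx 1), next='b' -> output (1, 'b'), add 'bb' as idx 4
Step 5: w='a' (idx 2), next='a' -> output (2, 'a'), add 'aa' as idx 5
Step 6: w='b' (idx 1), next='a' -> output (1, 'a'), add 'ba' as idx 6
Step 7: w='ba' (idx 6), end of input -> output (6, '')


Encoded: [(0, 'b'), (0, 'a'), (2, 'b'), (1, 'b'), (2, 'a'), (1, 'a'), (6, '')]


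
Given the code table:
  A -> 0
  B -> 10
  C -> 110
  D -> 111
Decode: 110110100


Decoding:
110 -> C
110 -> C
10 -> B
0 -> A


Result: CCBA


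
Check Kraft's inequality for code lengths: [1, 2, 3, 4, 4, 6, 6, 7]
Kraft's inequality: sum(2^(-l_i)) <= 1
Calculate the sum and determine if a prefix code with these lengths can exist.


Sum = 2^(-1) + 2^(-2) + 2^(-3) + 2^(-4) + 2^(-4) + 2^(-6) + 2^(-6) + 2^(-7)
    = 0.5 + 0.25 + 0.125 + 0.0625 + 0.0625 + 0.015625 + 0.015625 + 0.0078125
    = 133/128 = 1.0390625
Since 1.0390625 > 1, Kraft's inequality is NOT satisfied.
A prefix code with these lengths CANNOT exist.

Kraft sum = 1.0390625. Not satisfied.


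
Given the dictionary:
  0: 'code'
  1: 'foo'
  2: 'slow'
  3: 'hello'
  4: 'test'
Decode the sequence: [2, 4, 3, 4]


Look up each index in the dictionary:
  2 -> 'slow'
  4 -> 'test'
  3 -> 'hello'
  4 -> 'test'

Decoded: "slow test hello test"


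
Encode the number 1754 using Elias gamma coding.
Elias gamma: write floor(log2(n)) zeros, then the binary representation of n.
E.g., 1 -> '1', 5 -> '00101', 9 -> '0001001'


num_bits = floor(log2(1754)) + 1 = 11
leading_zeros = num_bits - 1 = 10
binary(1754) = 11011011010

Elias gamma(1754) = '0000000000' + '11011011010' = 000000000011011011010 (21 bits)


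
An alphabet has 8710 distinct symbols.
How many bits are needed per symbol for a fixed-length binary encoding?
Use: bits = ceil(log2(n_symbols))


log2(8710) = 13.0885
Bracket: 2^13 = 8192 < 8710 <= 2^14 = 16384
So ceil(log2(8710)) = 14

bits = ceil(log2(8710)) = ceil(13.0885) = 14 bits


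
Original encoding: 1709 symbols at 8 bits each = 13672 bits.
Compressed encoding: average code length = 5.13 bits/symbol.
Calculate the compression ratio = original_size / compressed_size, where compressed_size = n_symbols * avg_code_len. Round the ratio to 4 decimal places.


original_size = n_symbols * orig_bits = 1709 * 8 = 13672 bits
compressed_size = n_symbols * avg_code_len = 1709 * 5.13 = 8767.17 bits
ratio = original_size / compressed_size = 13672 / 8767.17 = 1.5595

Compression ratio = 1.5595


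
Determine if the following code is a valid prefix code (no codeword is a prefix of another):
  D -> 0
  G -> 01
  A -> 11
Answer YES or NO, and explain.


Checking each pair (does one codeword prefix another?):
  D='0' vs G='01': prefix -- VIOLATION

NO -- this is NOT a valid prefix code. D (0) is a prefix of G (01).


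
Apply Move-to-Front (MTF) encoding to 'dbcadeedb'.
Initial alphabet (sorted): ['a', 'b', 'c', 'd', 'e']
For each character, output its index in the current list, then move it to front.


MTF encoding:
'd': index 3 in ['a', 'b', 'c', 'd', 'e'] -> ['d', 'a', 'b', 'c', 'e']
'b': index 2 in ['d', 'a', 'b', 'c', 'e'] -> ['b', 'd', 'a', 'c', 'e']
'c': index 3 in ['b', 'd', 'a', 'c', 'e'] -> ['c', 'b', 'd', 'a', 'e']
'a': index 3 in ['c', 'b', 'd', 'a', 'e'] -> ['a', 'c', 'b', 'd', 'e']
'd': index 3 in ['a', 'c', 'b', 'd', 'e'] -> ['d', 'a', 'c', 'b', 'e']
'e': index 4 in ['d', 'a', 'c', 'b', 'e'] -> ['e', 'd', 'a', 'c', 'b']
'e': index 0 in ['e', 'd', 'a', 'c', 'b'] -> ['e', 'd', 'a', 'c', 'b']
'd': index 1 in ['e', 'd', 'a', 'c', 'b'] -> ['d', 'e', 'a', 'c', 'b']
'b': index 4 in ['d', 'e', 'a', 'c', 'b'] -> ['b', 'd', 'e', 'a', 'c']


Output: [3, 2, 3, 3, 3, 4, 0, 1, 4]


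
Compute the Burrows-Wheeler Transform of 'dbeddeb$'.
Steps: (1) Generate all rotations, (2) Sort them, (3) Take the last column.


Rotations (sorted):
  0: $dbeddeb -> last char: b
  1: b$dbedde -> last char: e
  2: beddeb$d -> last char: d
  3: dbeddeb$ -> last char: $
  4: ddeb$dbe -> last char: e
  5: deb$dbed -> last char: d
  6: eb$dbedd -> last char: d
  7: eddeb$db -> last char: b


BWT = bed$eddb


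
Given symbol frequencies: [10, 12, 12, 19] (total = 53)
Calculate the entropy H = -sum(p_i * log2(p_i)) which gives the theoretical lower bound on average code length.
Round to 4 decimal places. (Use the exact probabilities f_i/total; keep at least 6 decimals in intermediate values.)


Per-symbol terms -p_i * log2(p_i) with p_i = f_i/53:
  p = 10/53 = 0.188679: log2(p) = -2.405992, -p*log2(p) = 0.453961
  p = 12/53 = 0.226415: log2(p) = -2.142958, -p*log2(p) = 0.485198
  p = 12/53 = 0.226415: log2(p) = -2.142958, -p*log2(p) = 0.485198
  p = 19/53 = 0.358491: log2(p) = -1.479993, -p*log2(p) = 0.530564
H = 0.453961 + 0.485198 + 0.485198 + 0.530564 = 1.954921

H = 1.9549 bits/symbol


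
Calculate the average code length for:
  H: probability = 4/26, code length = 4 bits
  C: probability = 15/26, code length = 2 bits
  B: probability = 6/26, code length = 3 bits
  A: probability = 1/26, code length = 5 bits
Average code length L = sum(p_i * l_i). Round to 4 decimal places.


Weighted contributions p_i * l_i:
  H: (4/26) * 4 = 16/26
  C: (15/26) * 2 = 30/26
  B: (6/26) * 3 = 18/26
  A: (1/26) * 5 = 5/26
Sum = (16 + 30 + 18 + 5)/26 = 69/26

L = 69/26 = 2.6538 bits/symbol


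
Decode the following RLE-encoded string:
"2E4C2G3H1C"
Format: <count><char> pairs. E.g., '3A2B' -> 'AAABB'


Expanding each <count><char> pair:
  2E -> 'EE'
  4C -> 'CCCC'
  2G -> 'GG'
  3H -> 'HHH'
  1C -> 'C'

Decoded = EECCCCGGHHHC


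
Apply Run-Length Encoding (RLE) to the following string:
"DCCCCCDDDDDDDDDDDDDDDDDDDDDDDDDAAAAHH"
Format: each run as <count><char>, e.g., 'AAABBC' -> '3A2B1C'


Scanning runs left to right:
  i=0: run of 'D' x 1 -> '1D'
  i=1: run of 'C' x 5 -> '5C'
  i=6: run of 'D' x 25 -> '25D'
  i=31: run of 'A' x 4 -> '4A'
  i=35: run of 'H' x 2 -> '2H'

RLE = 1D5C25D4A2H


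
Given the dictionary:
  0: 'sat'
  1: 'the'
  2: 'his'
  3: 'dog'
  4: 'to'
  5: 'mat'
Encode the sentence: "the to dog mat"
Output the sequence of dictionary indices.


Look up each word in the dictionary:
  'the' -> 1
  'to' -> 4
  'dog' -> 3
  'mat' -> 5

Encoded: [1, 4, 3, 5]


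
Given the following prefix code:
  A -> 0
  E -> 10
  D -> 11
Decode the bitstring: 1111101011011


Decoding step by step:
Bits 11 -> D
Bits 11 -> D
Bits 10 -> E
Bits 10 -> E
Bits 11 -> D
Bits 0 -> A
Bits 11 -> D


Decoded message: DDEEDAD


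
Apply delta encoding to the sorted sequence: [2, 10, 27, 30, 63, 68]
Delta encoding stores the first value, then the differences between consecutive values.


First value: 2
Deltas:
  10 - 2 = 8
  27 - 10 = 17
  30 - 27 = 3
  63 - 30 = 33
  68 - 63 = 5


Delta encoded: [2, 8, 17, 3, 33, 5]


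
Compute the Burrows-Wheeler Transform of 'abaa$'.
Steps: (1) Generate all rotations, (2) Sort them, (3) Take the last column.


Rotations (sorted):
  0: $abaa -> last char: a
  1: a$aba -> last char: a
  2: aa$ab -> last char: b
  3: abaa$ -> last char: $
  4: baa$a -> last char: a


BWT = aab$a


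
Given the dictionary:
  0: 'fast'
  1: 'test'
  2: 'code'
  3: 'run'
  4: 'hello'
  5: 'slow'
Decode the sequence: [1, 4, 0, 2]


Look up each index in the dictionary:
  1 -> 'test'
  4 -> 'hello'
  0 -> 'fast'
  2 -> 'code'

Decoded: "test hello fast code"


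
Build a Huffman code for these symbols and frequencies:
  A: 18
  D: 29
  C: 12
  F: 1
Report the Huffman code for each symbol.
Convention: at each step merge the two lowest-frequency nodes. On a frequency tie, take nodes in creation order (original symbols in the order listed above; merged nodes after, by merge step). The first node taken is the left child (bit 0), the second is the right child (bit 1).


Huffman tree construction:
Step 1: Merge F(1) + C(12) = 13
Step 2: Merge (F+C)(13) + A(18) = 31
Step 3: Merge D(29) + ((F+C)+A)(31) = 60
Read each symbol's code off the tree from the root (left child = 0, right child = 1).

Codes:
  A: 11 (length 2)
  D: 0 (length 1)
  C: 101 (length 3)
  F: 100 (length 3)
Average code length: 104/60 = 1.7333 bits/symbol


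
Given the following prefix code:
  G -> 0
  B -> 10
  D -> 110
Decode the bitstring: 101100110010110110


Decoding step by step:
Bits 10 -> B
Bits 110 -> D
Bits 0 -> G
Bits 110 -> D
Bits 0 -> G
Bits 10 -> B
Bits 110 -> D
Bits 110 -> D


Decoded message: BDGDGBDD


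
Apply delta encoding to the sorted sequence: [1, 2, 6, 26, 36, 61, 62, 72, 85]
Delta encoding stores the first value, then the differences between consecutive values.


First value: 1
Deltas:
  2 - 1 = 1
  6 - 2 = 4
  26 - 6 = 20
  36 - 26 = 10
  61 - 36 = 25
  62 - 61 = 1
  72 - 62 = 10
  85 - 72 = 13


Delta encoded: [1, 1, 4, 20, 10, 25, 1, 10, 13]


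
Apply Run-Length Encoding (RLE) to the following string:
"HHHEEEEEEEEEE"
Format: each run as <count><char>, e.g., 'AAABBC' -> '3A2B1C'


Scanning runs left to right:
  i=0: run of 'H' x 3 -> '3H'
  i=3: run of 'E' x 10 -> '10E'

RLE = 3H10E


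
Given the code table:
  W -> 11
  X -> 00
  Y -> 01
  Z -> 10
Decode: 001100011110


Decoding:
00 -> X
11 -> W
00 -> X
01 -> Y
11 -> W
10 -> Z


Result: XWXYWZ


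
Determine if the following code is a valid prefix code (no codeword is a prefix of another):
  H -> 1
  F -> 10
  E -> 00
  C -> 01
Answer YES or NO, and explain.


Checking each pair (does one codeword prefix another?):
  H='1' vs F='10': prefix -- VIOLATION

NO -- this is NOT a valid prefix code. H (1) is a prefix of F (10).


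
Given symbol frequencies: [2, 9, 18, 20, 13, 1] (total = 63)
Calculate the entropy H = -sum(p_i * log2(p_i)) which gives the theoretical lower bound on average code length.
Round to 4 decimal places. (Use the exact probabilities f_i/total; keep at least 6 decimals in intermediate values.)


Per-symbol terms -p_i * log2(p_i) with p_i = f_i/63:
  p = 2/63 = 0.031746: log2(p) = -4.977280, -p*log2(p) = 0.158009
  p = 9/63 = 0.142857: log2(p) = -2.807355, -p*log2(p) = 0.401051
  p = 18/63 = 0.285714: log2(p) = -1.807355, -p*log2(p) = 0.516387
  p = 20/63 = 0.317460: log2(p) = -1.655352, -p*log2(p) = 0.525509
  p = 13/63 = 0.206349: log2(p) = -2.276840, -p*log2(p) = 0.469824
  p = 1/63 = 0.015873: log2(p) = -5.977280, -p*log2(p) = 0.094877
H = 0.158009 + 0.401051 + 0.516387 + 0.525509 + 0.469824 + 0.094877 = 2.165657

H = 2.1657 bits/symbol


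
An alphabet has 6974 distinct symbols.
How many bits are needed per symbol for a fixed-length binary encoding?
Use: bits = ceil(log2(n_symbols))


log2(6974) = 12.7678
Bracket: 2^12 = 4096 < 6974 <= 2^13 = 8192
So ceil(log2(6974)) = 13

bits = ceil(log2(6974)) = ceil(12.7678) = 13 bits


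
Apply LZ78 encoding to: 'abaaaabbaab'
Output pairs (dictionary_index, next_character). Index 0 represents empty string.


LZ78 encoding steps:
Dictionary: {0: ''}
Step 1: w='' (idx 0), next='a' -> output (0, 'a'), add 'a' as idx 1
Step 2: w='' (idx 0), next='b' -> output (0, 'b'), add 'b' as idx 2
Step 3: w='a' (idx 1), next='a' -> output (1, 'a'), add 'aa' as idx 3
Step 4: w='aa' (idx 3), next='b' -> output (3, 'b'), add 'aab' as idx 4
Step 5: w='b' (idx 2), next='a' -> output (2, 'a'), add 'ba' as idx 5
Step 6: w='a' (idx 1), next='b' -> output (1, 'b'), add 'ab' as idx 6


Encoded: [(0, 'a'), (0, 'b'), (1, 'a'), (3, 'b'), (2, 'a'), (1, 'b')]


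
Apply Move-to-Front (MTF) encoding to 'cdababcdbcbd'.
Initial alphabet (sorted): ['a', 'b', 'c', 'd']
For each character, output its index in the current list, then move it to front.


MTF encoding:
'c': index 2 in ['a', 'b', 'c', 'd'] -> ['c', 'a', 'b', 'd']
'd': index 3 in ['c', 'a', 'b', 'd'] -> ['d', 'c', 'a', 'b']
'a': index 2 in ['d', 'c', 'a', 'b'] -> ['a', 'd', 'c', 'b']
'b': index 3 in ['a', 'd', 'c', 'b'] -> ['b', 'a', 'd', 'c']
'a': index 1 in ['b', 'a', 'd', 'c'] -> ['a', 'b', 'd', 'c']
'b': index 1 in ['a', 'b', 'd', 'c'] -> ['b', 'a', 'd', 'c']
'c': index 3 in ['b', 'a', 'd', 'c'] -> ['c', 'b', 'a', 'd']
'd': index 3 in ['c', 'b', 'a', 'd'] -> ['d', 'c', 'b', 'a']
'b': index 2 in ['d', 'c', 'b', 'a'] -> ['b', 'd', 'c', 'a']
'c': index 2 in ['b', 'd', 'c', 'a'] -> ['c', 'b', 'd', 'a']
'b': index 1 in ['c', 'b', 'd', 'a'] -> ['b', 'c', 'd', 'a']
'd': index 2 in ['b', 'c', 'd', 'a'] -> ['d', 'b', 'c', 'a']


Output: [2, 3, 2, 3, 1, 1, 3, 3, 2, 2, 1, 2]


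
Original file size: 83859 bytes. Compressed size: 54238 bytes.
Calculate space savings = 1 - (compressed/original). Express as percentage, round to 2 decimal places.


ratio = compressed/original = 54238/83859 = 0.646776
savings = 1 - ratio = 1 - 0.646776 = 0.353224
as a percentage: 0.353224 * 100 = 35.32%

Space savings = 1 - 54238/83859 = 35.32%


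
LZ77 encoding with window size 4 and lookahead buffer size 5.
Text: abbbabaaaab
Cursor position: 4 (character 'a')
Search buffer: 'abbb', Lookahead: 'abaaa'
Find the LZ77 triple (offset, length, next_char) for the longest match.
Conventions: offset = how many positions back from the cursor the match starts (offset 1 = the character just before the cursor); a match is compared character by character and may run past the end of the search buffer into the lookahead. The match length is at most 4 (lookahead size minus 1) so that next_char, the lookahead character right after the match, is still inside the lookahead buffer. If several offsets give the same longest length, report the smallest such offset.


Try each offset into the search buffer:
  offset=1 (pos 3, char 'b'): match length 0
  offset=2 (pos 2, char 'b'): match length 0
  offset=3 (pos 1, char 'b'): match length 0
  offset=4 (pos 0, char 'a'): match length 2
Longest match has length 2 at offset 4.
next_char = character at position 4 + 2 = 6 -> 'a'

Best match: offset=4, length=2 (matching 'ab' starting at position 0)
LZ77 triple: (4, 2, 'a')


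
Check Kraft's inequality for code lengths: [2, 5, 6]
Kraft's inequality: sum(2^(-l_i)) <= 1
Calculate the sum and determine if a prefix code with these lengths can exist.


Sum = 2^(-2) + 2^(-5) + 2^(-6)
    = 0.25 + 0.03125 + 0.015625
    = 19/64 = 0.296875
Since 0.296875 <= 1, Kraft's inequality IS satisfied.
A prefix code with these lengths CAN exist.

Kraft sum = 0.296875. Satisfied.


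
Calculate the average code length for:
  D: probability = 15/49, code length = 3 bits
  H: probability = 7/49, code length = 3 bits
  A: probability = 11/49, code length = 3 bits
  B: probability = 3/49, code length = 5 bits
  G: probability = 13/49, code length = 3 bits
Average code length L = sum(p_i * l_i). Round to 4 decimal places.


Weighted contributions p_i * l_i:
  D: (15/49) * 3 = 45/49
  H: (7/49) * 3 = 21/49
  A: (11/49) * 3 = 33/49
  B: (3/49) * 5 = 15/49
  G: (13/49) * 3 = 39/49
Sum = (45 + 21 + 33 + 15 + 39)/49 = 153/49

L = 153/49 = 3.1224 bits/symbol


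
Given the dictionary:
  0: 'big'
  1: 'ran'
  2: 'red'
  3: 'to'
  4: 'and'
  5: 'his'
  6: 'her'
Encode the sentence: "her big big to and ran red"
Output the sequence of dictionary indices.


Look up each word in the dictionary:
  'her' -> 6
  'big' -> 0
  'big' -> 0
  'to' -> 3
  'and' -> 4
  'ran' -> 1
  'red' -> 2

Encoded: [6, 0, 0, 3, 4, 1, 2]


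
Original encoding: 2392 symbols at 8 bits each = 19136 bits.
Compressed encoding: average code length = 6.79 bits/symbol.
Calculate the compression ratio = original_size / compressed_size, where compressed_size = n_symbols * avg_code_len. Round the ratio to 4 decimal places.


original_size = n_symbols * orig_bits = 2392 * 8 = 19136 bits
compressed_size = n_symbols * avg_code_len = 2392 * 6.79 = 16241.68 bits
ratio = original_size / compressed_size = 19136 / 16241.68 = 1.1782

Compression ratio = 1.1782


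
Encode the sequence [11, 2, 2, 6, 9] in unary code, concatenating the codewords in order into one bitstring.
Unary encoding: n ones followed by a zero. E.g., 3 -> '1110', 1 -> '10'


Encode each number as n ones followed by a terminating 0:
  11 -> 111111111110 (12 bits)
  2 -> 110 (3 bits)
  2 -> 110 (3 bits)
  6 -> 1111110 (7 bits)
  9 -> 1111111110 (10 bits)
Total length = 12 + 3 + 3 + 7 + 10 = 35 bits.

Unary([11, 2, 2, 6, 9]) = 11111111111011011011111101111111110 (35 bits)


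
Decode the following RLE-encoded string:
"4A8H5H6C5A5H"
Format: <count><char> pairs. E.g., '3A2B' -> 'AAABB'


Expanding each <count><char> pair:
  4A -> 'AAAA'
  8H -> 'HHHHHHHH'
  5H -> 'HHHHH'
  6C -> 'CCCCCC'
  5A -> 'AAAAA'
  5H -> 'HHHHH'

Decoded = AAAAHHHHHHHHHHHHHCCCCCCAAAAAHHHHH


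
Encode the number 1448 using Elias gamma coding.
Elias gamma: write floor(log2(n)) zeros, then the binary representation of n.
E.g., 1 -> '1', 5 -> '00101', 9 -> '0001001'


num_bits = floor(log2(1448)) + 1 = 11
leading_zeros = num_bits - 1 = 10
binary(1448) = 10110101000

Elias gamma(1448) = '0000000000' + '10110101000' = 000000000010110101000 (21 bits)


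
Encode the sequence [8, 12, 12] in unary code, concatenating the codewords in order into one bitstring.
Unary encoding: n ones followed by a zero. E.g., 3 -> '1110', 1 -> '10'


Encode each number as n ones followed by a terminating 0:
  8 -> 111111110 (9 bits)
  12 -> 1111111111110 (13 bits)
  12 -> 1111111111110 (13 bits)
Total length = 9 + 13 + 13 = 35 bits.

Unary([8, 12, 12]) = 11111111011111111111101111111111110 (35 bits)


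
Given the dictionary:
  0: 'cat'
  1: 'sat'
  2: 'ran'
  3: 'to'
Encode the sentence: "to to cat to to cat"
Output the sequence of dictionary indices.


Look up each word in the dictionary:
  'to' -> 3
  'to' -> 3
  'cat' -> 0
  'to' -> 3
  'to' -> 3
  'cat' -> 0

Encoded: [3, 3, 0, 3, 3, 0]


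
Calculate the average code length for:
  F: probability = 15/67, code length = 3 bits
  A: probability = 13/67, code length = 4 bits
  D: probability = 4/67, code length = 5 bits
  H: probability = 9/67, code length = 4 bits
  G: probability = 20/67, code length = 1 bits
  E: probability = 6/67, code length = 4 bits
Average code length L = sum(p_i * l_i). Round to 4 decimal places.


Weighted contributions p_i * l_i:
  F: (15/67) * 3 = 45/67
  A: (13/67) * 4 = 52/67
  D: (4/67) * 5 = 20/67
  H: (9/67) * 4 = 36/67
  G: (20/67) * 1 = 20/67
  E: (6/67) * 4 = 24/67
Sum = (45 + 52 + 20 + 36 + 20 + 24)/67 = 197/67

L = 197/67 = 2.9403 bits/symbol


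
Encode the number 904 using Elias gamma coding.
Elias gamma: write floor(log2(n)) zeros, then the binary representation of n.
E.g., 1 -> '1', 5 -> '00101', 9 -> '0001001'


num_bits = floor(log2(904)) + 1 = 10
leading_zeros = num_bits - 1 = 9
binary(904) = 1110001000

Elias gamma(904) = '000000000' + '1110001000' = 0000000001110001000 (19 bits)
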